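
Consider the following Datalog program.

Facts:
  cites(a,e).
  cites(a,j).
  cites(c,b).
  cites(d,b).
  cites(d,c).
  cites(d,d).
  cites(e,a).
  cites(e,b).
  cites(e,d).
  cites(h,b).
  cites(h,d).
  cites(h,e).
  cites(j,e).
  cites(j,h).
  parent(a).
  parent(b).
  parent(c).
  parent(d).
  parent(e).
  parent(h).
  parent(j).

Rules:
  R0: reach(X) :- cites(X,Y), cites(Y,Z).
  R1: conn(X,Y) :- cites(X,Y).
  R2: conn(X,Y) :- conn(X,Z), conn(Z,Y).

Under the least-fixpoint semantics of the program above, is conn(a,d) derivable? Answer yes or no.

round 1: derive conn(a,e) via R1 from cites(a,e)
round 1: derive conn(a,j) via R1 from cites(a,j)
round 1: derive conn(c,b) via R1 from cites(c,b)
round 1: derive conn(d,b) via R1 from cites(d,b)
round 1: derive conn(d,c) via R1 from cites(d,c)
round 1: derive conn(d,d) via R1 from cites(d,d)
round 1: derive conn(e,a) via R1 from cites(e,a)
round 1: derive conn(e,b) via R1 from cites(e,b)
round 1: derive conn(e,d) via R1 from cites(e,d)
round 1: derive conn(h,b) via R1 from cites(h,b)
round 1: derive conn(h,d) via R1 from cites(h,d)
round 1: derive conn(h,e) via R1 from cites(h,e)
round 1: derive conn(j,e) via R1 from cites(j,e)
round 1: derive conn(j,h) via R1 from cites(j,h)
round 2: derive conn(a,a) via R2 from conn(a,e), conn(e,a)
round 2: derive conn(a,b) via R2 from conn(a,e), conn(e,b)
round 2: derive conn(a,d) via R2 from conn(a,e), conn(e,d)
round 2: derive conn(a,h) via R2 from conn(a,j), conn(j,h)
round 2: derive conn(e,c) via R2 from conn(e,d), conn(d,c)
round 2: derive conn(e,e) via R2 from conn(e,a), conn(a,e)
round 2: derive conn(e,j) via R2 from conn(e,a), conn(a,j)
round 2: derive conn(h,a) via R2 from conn(h,e), conn(e,a)
round 2: derive conn(h,c) via R2 from conn(h,d), conn(d,c)
round 2: derive conn(j,a) via R2 from conn(j,e), conn(e,a)
round 2: derive conn(j,b) via R2 from conn(j,e), conn(e,b)
round 2: derive conn(j,d) via R2 from conn(j,e), conn(e,d)
round 3: derive conn(a,c) via R2 from conn(a,d), conn(d,c)
round 3: derive conn(e,h) via R2 from conn(e,a), conn(a,h)
round 3: derive conn(h,h) via R2 from conn(h,a), conn(a,h)
round 3: derive conn(h,j) via R2 from conn(h,a), conn(a,j)
round 3: derive conn(j,c) via R2 from conn(j,d), conn(d,c)
round 3: derive conn(j,j) via R2 from conn(j,a), conn(a,j)

yes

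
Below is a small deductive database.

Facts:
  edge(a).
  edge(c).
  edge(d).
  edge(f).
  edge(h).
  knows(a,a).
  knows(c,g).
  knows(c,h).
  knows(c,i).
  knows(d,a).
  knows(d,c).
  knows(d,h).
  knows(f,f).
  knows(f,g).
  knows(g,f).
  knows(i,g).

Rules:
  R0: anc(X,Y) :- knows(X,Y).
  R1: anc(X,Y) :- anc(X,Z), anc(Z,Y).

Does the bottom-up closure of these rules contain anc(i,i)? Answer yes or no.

round 1: derive anc(a,a) via R0 from knows(a,a)
round 1: derive anc(c,g) via R0 from knows(c,g)
round 1: derive anc(c,h) via R0 from knows(c,h)
round 1: derive anc(c,i) via R0 from knows(c,i)
round 1: derive anc(d,a) via R0 from knows(d,a)
round 1: derive anc(d,c) via R0 from knows(d,c)
round 1: derive anc(d,h) via R0 from knows(d,h)
round 1: derive anc(f,f) via R0 from knows(f,f)
round 1: derive anc(f,g) via R0 from knows(f,g)
round 1: derive anc(g,f) via R0 from knows(g,f)
round 1: derive anc(i,g) via R0 from knows(i,g)
round 2: derive anc(c,f) via R1 from anc(c,g), anc(g,f)
round 2: derive anc(d,g) via R1 from anc(d,c), anc(c,g)
round 2: derive anc(d,i) via R1 from anc(d,c), anc(c,i)
round 2: derive anc(g,g) via R1 from anc(g,f), anc(f,g)
round 2: derive anc(i,f) via R1 from anc(i,g), anc(g,f)
round 3: derive anc(d,f) via R1 from anc(d,c), anc(c,f)

no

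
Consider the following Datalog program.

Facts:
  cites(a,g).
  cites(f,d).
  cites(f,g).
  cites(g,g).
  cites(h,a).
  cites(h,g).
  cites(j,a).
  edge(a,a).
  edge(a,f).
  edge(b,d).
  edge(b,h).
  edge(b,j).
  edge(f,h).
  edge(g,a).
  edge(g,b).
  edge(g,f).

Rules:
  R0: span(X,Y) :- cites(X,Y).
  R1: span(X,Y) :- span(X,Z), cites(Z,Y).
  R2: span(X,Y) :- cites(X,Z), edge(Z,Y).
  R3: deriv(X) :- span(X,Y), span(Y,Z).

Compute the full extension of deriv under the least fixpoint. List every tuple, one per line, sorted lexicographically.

deriv(a)
deriv(f)
deriv(g)
deriv(h)
deriv(j)

round 1: derive span(a,g) via R0 from cites(a,g)
round 1: derive span(f,d) via R0 from cites(f,d)
round 1: derive span(f,g) via R0 from cites(f,g)
round 1: derive span(g,g) via R0 from cites(g,g)
round 1: derive span(h,a) via R0 from cites(h,a)
round 1: derive span(h,g) via R0 from cites(h,g)
round 1: derive span(j,a) via R0 from cites(j,a)
round 1: derive span(a,a) via R2 from cites(a,g), edge(g,a)
round 1: derive span(a,b) via R2 from cites(a,g), edge(g,b)
round 1: derive span(a,f) via R2 from cites(a,g), edge(g,f)
round 1: derive span(f,a) via R2 from cites(f,g), edge(g,a)
round 1: derive span(f,b) via R2 from cites(f,g), edge(g,b)
round 1: derive span(f,f) via R2 from cites(f,g), edge(g,f)
round 1: derive span(g,a) via R2 from cites(g,g), edge(g,a)
round 1: derive span(g,b) via R2 from cites(g,g), edge(g,b)
round 1: derive span(g,f) via R2 from cites(g,g), edge(g,f)
round 1: derive span(h,b) via R2 from cites(h,g), edge(g,b)
round 1: derive span(h,f) via R2 from cites(h,a), edge(a,f)
round 1: derive span(j,f) via R2 from cites(j,a), edge(a,f)
round 2: derive span(a,d) via R1 from span(a,f), cites(f,d)
round 2: derive span(g,d) via R1 from span(g,f), cites(f,d)
round 2: derive span(h,d) via R1 from span(h,f), cites(f,d)
round 2: derive span(j,d) via R1 from span(j,f), cites(f,d)
round 2: derive span(j,g) via R1 from span(j,a), cites(a,g)
round 2: derive deriv(a) via R3 from span(a,a), span(a,a)
round 2: derive deriv(f) via R3 from span(f,a), span(a,a)
round 2: derive deriv(g) via R3 from span(g,a), span(a,a)
round 2: derive deriv(h) via R3 from span(h,a), span(a,a)
round 2: derive deriv(j) via R3 from span(j,a), span(a,a)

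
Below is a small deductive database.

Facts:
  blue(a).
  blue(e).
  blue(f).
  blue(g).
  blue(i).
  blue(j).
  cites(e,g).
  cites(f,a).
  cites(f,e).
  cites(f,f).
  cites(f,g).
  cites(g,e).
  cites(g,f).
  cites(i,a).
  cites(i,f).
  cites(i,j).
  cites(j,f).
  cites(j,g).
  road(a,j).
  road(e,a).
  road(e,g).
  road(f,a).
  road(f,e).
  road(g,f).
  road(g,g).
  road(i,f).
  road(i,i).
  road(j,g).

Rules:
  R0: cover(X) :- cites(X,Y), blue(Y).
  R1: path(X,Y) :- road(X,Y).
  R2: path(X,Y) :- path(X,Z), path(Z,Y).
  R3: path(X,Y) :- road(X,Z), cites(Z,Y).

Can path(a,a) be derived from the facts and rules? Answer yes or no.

yes

round 1: derive path(a,j) via R1 from road(a,j)
round 1: derive path(e,a) via R1 from road(e,a)
round 1: derive path(e,g) via R1 from road(e,g)
round 1: derive path(f,a) via R1 from road(f,a)
round 1: derive path(f,e) via R1 from road(f,e)
round 1: derive path(g,f) via R1 from road(g,f)
round 1: derive path(g,g) via R1 from road(g,g)
round 1: derive path(i,f) via R1 from road(i,f)
round 1: derive path(i,i) via R1 from road(i,i)
round 1: derive path(j,g) via R1 from road(j,g)
round 1: derive path(a,f) via R3 from road(a,j), cites(j,f)
round 1: derive path(a,g) via R3 from road(a,j), cites(j,g)
round 1: derive path(e,e) via R3 from road(e,g), cites(g,e)
round 1: derive path(e,f) via R3 from road(e,g), cites(g,f)
round 1: derive path(f,g) via R3 from road(f,e), cites(e,g)
round 1: derive path(g,a) via R3 from road(g,f), cites(f,a)
round 1: derive path(g,e) via R3 from road(g,f), cites(f,e)
round 1: derive path(i,a) via R3 from road(i,f), cites(f,a)
round 1: derive path(i,e) via R3 from road(i,f), cites(f,e)
round 1: derive path(i,g) via R3 from road(i,f), cites(f,g)
round 1: derive path(i,j) via R3 from road(i,i), cites(i,j)
round 1: derive path(j,e) via R3 from road(j,g), cites(g,e)
round 1: derive path(j,f) via R3 from road(j,g), cites(g,f)
round 2: derive path(a,a) via R2 from path(a,f), path(f,a)
round 2: derive path(a,e) via R2 from path(a,f), path(f,e)
round 2: derive path(e,j) via R2 from path(e,a), path(a,j)
round 2: derive path(f,f) via R2 from path(f,a), path(a,f)
round 2: derive path(f,j) via R2 from path(f,a), path(a,j)
round 2: derive path(g,j) via R2 from path(g,a), path(a,j)
round 2: derive path(j,a) via R2 from path(j,e), path(e,a)
round 3: derive path(j,j) via R2 from path(j,a), path(a,j)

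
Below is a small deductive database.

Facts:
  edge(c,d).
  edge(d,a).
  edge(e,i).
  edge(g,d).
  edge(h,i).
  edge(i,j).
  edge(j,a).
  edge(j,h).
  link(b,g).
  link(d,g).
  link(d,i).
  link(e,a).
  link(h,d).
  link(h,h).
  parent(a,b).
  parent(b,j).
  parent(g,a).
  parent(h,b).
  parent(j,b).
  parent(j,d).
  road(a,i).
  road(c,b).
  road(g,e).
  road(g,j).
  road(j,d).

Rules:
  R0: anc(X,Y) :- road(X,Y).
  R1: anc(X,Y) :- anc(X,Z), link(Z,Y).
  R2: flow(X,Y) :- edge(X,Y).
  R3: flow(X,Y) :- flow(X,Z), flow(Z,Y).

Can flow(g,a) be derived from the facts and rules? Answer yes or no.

round 1: derive flow(c,d) via R2 from edge(c,d)
round 1: derive flow(d,a) via R2 from edge(d,a)
round 1: derive flow(e,i) via R2 from edge(e,i)
round 1: derive flow(g,d) via R2 from edge(g,d)
round 1: derive flow(h,i) via R2 from edge(h,i)
round 1: derive flow(i,j) via R2 from edge(i,j)
round 1: derive flow(j,a) via R2 from edge(j,a)
round 1: derive flow(j,h) via R2 from edge(j,h)
round 2: derive flow(c,a) via R3 from flow(c,d), flow(d,a)
round 2: derive flow(e,j) via R3 from flow(e,i), flow(i,j)
round 2: derive flow(g,a) via R3 from flow(g,d), flow(d,a)
round 2: derive flow(h,j) via R3 from flow(h,i), flow(i,j)
round 2: derive flow(i,a) via R3 from flow(i,j), flow(j,a)
round 2: derive flow(i,h) via R3 from flow(i,j), flow(j,h)
round 2: derive flow(j,i) via R3 from flow(j,h), flow(h,i)
round 3: derive flow(e,a) via R3 from flow(e,i), flow(i,a)
round 3: derive flow(e,h) via R3 from flow(e,i), flow(i,h)
round 3: derive flow(h,a) via R3 from flow(h,i), flow(i,a)
round 3: derive flow(h,h) via R3 from flow(h,i), flow(i,h)
round 3: derive flow(i,i) via R3 from flow(i,h), flow(h,i)
round 3: derive flow(j,j) via R3 from flow(j,h), flow(h,j)

yes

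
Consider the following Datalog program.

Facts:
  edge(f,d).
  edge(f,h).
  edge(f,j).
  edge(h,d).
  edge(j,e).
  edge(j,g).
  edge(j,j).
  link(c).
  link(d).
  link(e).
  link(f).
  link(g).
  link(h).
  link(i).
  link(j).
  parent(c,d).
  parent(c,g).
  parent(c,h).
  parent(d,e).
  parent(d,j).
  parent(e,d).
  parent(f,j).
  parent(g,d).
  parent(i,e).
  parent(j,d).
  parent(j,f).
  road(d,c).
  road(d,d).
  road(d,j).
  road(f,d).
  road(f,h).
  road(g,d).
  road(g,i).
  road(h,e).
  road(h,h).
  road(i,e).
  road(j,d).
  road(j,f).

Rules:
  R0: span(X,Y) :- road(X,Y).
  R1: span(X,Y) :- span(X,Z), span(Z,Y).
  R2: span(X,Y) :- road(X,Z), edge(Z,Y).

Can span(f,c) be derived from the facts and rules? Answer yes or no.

yes

round 1: derive span(d,c) via R0 from road(d,c)
round 1: derive span(d,d) via R0 from road(d,d)
round 1: derive span(d,j) via R0 from road(d,j)
round 1: derive span(f,d) via R0 from road(f,d)
round 1: derive span(f,h) via R0 from road(f,h)
round 1: derive span(g,d) via R0 from road(g,d)
round 1: derive span(g,i) via R0 from road(g,i)
round 1: derive span(h,e) via R0 from road(h,e)
round 1: derive span(h,h) via R0 from road(h,h)
round 1: derive span(i,e) via R0 from road(i,e)
round 1: derive span(j,d) via R0 from road(j,d)
round 1: derive span(j,f) via R0 from road(j,f)
round 1: derive span(d,e) via R2 from road(d,j), edge(j,e)
round 1: derive span(d,g) via R2 from road(d,j), edge(j,g)
round 1: derive span(h,d) via R2 from road(h,h), edge(h,d)
round 1: derive span(j,h) via R2 from road(j,f), edge(f,h)
round 1: derive span(j,j) via R2 from road(j,f), edge(f,j)
round 2: derive span(d,f) via R1 from span(d,j), span(j,f)
round 2: derive span(d,h) via R1 from span(d,j), span(j,h)
round 2: derive span(d,i) via R1 from span(d,g), span(g,i)
round 2: derive span(f,c) via R1 from span(f,d), span(d,c)
round 2: derive span(f,e) via R1 from span(f,d), span(d,e)
round 2: derive span(f,g) via R1 from span(f,d), span(d,g)
round 2: derive span(f,j) via R1 from span(f,d), span(d,j)
round 2: derive span(g,c) via R1 from span(g,d), span(d,c)
round 2: derive span(g,e) via R1 from span(g,d), span(d,e)
round 2: derive span(g,g) via R1 from span(g,d), span(d,g)
round 2: derive span(g,j) via R1 from span(g,d), span(d,j)
round 2: derive span(h,c) via R1 from span(h,d), span(d,c)
round 2: derive span(h,g) via R1 from span(h,d), span(d,g)
round 2: derive span(h,j) via R1 from span(h,d), span(d,j)
round 2: derive span(j,c) via R1 from span(j,d), span(d,c)
round 2: derive span(j,e) via R1 from span(j,d), span(d,e)
round 2: derive span(j,g) via R1 from span(j,d), span(d,g)
round 3: derive span(f,f) via R1 from span(f,d), span(d,f)
round 3: derive span(f,i) via R1 from span(f,d), span(d,i)
round 3: derive span(g,f) via R1 from span(g,d), span(d,f)
round 3: derive span(g,h) via R1 from span(g,d), span(d,h)
round 3: derive span(h,f) via R1 from span(h,d), span(d,f)
round 3: derive span(h,i) via R1 from span(h,d), span(d,i)
round 3: derive span(j,i) via R1 from span(j,d), span(d,i)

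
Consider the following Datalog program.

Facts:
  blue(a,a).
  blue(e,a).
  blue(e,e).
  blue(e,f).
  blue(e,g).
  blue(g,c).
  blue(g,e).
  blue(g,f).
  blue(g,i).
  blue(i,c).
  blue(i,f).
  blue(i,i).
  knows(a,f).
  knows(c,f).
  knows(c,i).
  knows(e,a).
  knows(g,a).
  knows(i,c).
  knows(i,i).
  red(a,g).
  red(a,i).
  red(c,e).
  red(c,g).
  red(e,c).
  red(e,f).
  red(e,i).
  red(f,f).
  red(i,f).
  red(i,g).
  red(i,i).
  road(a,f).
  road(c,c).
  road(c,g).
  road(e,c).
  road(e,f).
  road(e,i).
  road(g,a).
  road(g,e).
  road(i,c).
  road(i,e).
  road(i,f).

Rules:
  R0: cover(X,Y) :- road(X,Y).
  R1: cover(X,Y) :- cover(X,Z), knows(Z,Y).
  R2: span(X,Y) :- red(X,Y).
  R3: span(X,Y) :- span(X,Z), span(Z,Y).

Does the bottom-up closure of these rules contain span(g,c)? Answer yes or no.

no

round 1: derive span(a,g) via R2 from red(a,g)
round 1: derive span(a,i) via R2 from red(a,i)
round 1: derive span(c,e) via R2 from red(c,e)
round 1: derive span(c,g) via R2 from red(c,g)
round 1: derive span(e,c) via R2 from red(e,c)
round 1: derive span(e,f) via R2 from red(e,f)
round 1: derive span(e,i) via R2 from red(e,i)
round 1: derive span(f,f) via R2 from red(f,f)
round 1: derive span(i,f) via R2 from red(i,f)
round 1: derive span(i,g) via R2 from red(i,g)
round 1: derive span(i,i) via R2 from red(i,i)
round 2: derive span(a,f) via R3 from span(a,i), span(i,f)
round 2: derive span(c,c) via R3 from span(c,e), span(e,c)
round 2: derive span(c,f) via R3 from span(c,e), span(e,f)
round 2: derive span(c,i) via R3 from span(c,e), span(e,i)
round 2: derive span(e,e) via R3 from span(e,c), span(c,e)
round 2: derive span(e,g) via R3 from span(e,c), span(c,g)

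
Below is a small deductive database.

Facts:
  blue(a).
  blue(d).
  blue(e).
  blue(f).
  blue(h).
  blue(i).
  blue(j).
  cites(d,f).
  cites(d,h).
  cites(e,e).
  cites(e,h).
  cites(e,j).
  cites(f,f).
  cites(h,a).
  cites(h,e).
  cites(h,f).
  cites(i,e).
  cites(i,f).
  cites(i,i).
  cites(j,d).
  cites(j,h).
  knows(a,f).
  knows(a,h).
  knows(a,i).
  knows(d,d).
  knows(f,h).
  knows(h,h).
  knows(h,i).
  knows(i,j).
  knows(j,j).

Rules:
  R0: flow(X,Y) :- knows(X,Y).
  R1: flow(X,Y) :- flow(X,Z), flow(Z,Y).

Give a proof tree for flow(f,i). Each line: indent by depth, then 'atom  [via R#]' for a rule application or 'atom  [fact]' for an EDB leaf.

round 1: derive flow(a,f) via R0 from knows(a,f)
round 1: derive flow(a,h) via R0 from knows(a,h)
round 1: derive flow(a,i) via R0 from knows(a,i)
round 1: derive flow(d,d) via R0 from knows(d,d)
round 1: derive flow(f,h) via R0 from knows(f,h)
round 1: derive flow(h,h) via R0 from knows(h,h)
round 1: derive flow(h,i) via R0 from knows(h,i)
round 1: derive flow(i,j) via R0 from knows(i,j)
round 1: derive flow(j,j) via R0 from knows(j,j)
round 2: derive flow(a,j) via R1 from flow(a,i), flow(i,j)
round 2: derive flow(f,i) via R1 from flow(f,h), flow(h,i)
round 2: derive flow(h,j) via R1 from flow(h,i), flow(i,j)
round 3: derive flow(f,j) via R1 from flow(f,h), flow(h,j)

flow(f,i)  [via R1]
  flow(f,h)  [via R0]
    knows(f,h)  [fact]
  flow(h,i)  [via R0]
    knows(h,i)  [fact]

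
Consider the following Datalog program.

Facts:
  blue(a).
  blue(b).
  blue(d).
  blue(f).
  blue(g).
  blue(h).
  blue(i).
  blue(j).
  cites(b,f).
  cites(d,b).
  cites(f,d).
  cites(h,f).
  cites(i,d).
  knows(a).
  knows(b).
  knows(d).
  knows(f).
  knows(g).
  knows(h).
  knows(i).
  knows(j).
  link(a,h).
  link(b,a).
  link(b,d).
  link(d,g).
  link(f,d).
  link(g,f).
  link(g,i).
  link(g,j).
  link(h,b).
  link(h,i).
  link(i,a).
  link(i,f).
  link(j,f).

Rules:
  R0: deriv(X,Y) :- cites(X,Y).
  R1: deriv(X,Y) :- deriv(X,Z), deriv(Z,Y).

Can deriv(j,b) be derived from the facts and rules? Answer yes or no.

round 1: derive deriv(b,f) via R0 from cites(b,f)
round 1: derive deriv(d,b) via R0 from cites(d,b)
round 1: derive deriv(f,d) via R0 from cites(f,d)
round 1: derive deriv(h,f) via R0 from cites(h,f)
round 1: derive deriv(i,d) via R0 from cites(i,d)
round 2: derive deriv(b,d) via R1 from deriv(b,f), deriv(f,d)
round 2: derive deriv(d,f) via R1 from deriv(d,b), deriv(b,f)
round 2: derive deriv(f,b) via R1 from deriv(f,d), deriv(d,b)
round 2: derive deriv(h,d) via R1 from deriv(h,f), deriv(f,d)
round 2: derive deriv(i,b) via R1 from deriv(i,d), deriv(d,b)
round 3: derive deriv(b,b) via R1 from deriv(b,d), deriv(d,b)
round 3: derive deriv(d,d) via R1 from deriv(d,b), deriv(b,d)
round 3: derive deriv(f,f) via R1 from deriv(f,b), deriv(b,f)
round 3: derive deriv(h,b) via R1 from deriv(h,d), deriv(d,b)
round 3: derive deriv(i,f) via R1 from deriv(i,b), deriv(b,f)

no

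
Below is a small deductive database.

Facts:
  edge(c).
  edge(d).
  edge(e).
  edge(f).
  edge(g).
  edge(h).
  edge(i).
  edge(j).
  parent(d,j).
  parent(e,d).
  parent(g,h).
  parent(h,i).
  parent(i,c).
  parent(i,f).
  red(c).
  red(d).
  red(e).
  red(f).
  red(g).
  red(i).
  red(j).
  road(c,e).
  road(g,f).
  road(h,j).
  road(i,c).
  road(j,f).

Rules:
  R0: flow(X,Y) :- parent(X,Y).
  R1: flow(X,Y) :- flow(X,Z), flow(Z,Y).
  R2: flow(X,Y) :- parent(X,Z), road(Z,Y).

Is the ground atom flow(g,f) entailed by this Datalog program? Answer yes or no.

yes

round 1: derive flow(d,j) via R0 from parent(d,j)
round 1: derive flow(e,d) via R0 from parent(e,d)
round 1: derive flow(g,h) via R0 from parent(g,h)
round 1: derive flow(h,i) via R0 from parent(h,i)
round 1: derive flow(i,c) via R0 from parent(i,c)
round 1: derive flow(i,f) via R0 from parent(i,f)
round 1: derive flow(d,f) via R2 from parent(d,j), road(j,f)
round 1: derive flow(g,j) via R2 from parent(g,h), road(h,j)
round 1: derive flow(h,c) via R2 from parent(h,i), road(i,c)
round 1: derive flow(i,e) via R2 from parent(i,c), road(c,e)
round 2: derive flow(e,f) via R1 from flow(e,d), flow(d,f)
round 2: derive flow(e,j) via R1 from flow(e,d), flow(d,j)
round 2: derive flow(g,c) via R1 from flow(g,h), flow(h,c)
round 2: derive flow(g,i) via R1 from flow(g,h), flow(h,i)
round 2: derive flow(h,e) via R1 from flow(h,i), flow(i,e)
round 2: derive flow(h,f) via R1 from flow(h,i), flow(i,f)
round 2: derive flow(i,d) via R1 from flow(i,e), flow(e,d)
round 3: derive flow(g,d) via R1 from flow(g,i), flow(i,d)
round 3: derive flow(g,e) via R1 from flow(g,h), flow(h,e)
round 3: derive flow(g,f) via R1 from flow(g,h), flow(h,f)
round 3: derive flow(h,d) via R1 from flow(h,e), flow(e,d)
round 3: derive flow(h,j) via R1 from flow(h,e), flow(e,j)
round 3: derive flow(i,j) via R1 from flow(i,d), flow(d,j)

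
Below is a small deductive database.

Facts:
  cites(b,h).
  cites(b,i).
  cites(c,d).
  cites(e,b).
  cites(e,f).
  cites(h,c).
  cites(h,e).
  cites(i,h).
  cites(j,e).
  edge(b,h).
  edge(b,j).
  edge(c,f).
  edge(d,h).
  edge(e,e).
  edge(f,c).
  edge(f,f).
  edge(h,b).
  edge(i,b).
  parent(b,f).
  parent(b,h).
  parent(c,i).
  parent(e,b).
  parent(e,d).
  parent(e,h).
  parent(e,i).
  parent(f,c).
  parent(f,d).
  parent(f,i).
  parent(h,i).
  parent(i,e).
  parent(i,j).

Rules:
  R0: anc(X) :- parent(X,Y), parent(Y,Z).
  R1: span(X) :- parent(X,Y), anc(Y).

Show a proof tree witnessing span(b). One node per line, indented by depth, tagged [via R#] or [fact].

round 1: derive anc(b) via R0 from parent(b,f), parent(f,c)
round 1: derive anc(c) via R0 from parent(c,i), parent(i,e)
round 1: derive anc(e) via R0 from parent(e,b), parent(b,f)
round 1: derive anc(f) via R0 from parent(f,c), parent(c,i)
round 1: derive anc(h) via R0 from parent(h,i), parent(i,e)
round 1: derive anc(i) via R0 from parent(i,e), parent(e,b)
round 2: derive span(b) via R1 from parent(b,f), anc(f)
round 2: derive span(c) via R1 from parent(c,i), anc(i)
round 2: derive span(e) via R1 from parent(e,b), anc(b)
round 2: derive span(f) via R1 from parent(f,c), anc(c)
round 2: derive span(h) via R1 from parent(h,i), anc(i)
round 2: derive span(i) via R1 from parent(i,e), anc(e)

span(b)  [via R1]
  parent(b,f)  [fact]
  anc(f)  [via R0]
    parent(f,c)  [fact]
    parent(c,i)  [fact]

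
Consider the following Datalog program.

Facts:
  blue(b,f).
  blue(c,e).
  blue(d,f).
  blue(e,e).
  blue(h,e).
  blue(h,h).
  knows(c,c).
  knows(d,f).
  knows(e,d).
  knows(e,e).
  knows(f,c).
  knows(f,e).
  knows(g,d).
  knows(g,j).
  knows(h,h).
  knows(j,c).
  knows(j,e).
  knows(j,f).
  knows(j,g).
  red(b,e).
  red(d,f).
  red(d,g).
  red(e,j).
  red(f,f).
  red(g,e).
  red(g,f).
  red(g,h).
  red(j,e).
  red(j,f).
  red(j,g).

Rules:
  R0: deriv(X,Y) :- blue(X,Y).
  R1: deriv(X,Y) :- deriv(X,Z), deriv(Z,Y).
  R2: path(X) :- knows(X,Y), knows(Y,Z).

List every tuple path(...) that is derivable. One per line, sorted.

path(c)
path(d)
path(e)
path(f)
path(g)
path(h)
path(j)

round 1: derive path(c) via R2 from knows(c,c), knows(c,c)
round 1: derive path(d) via R2 from knows(d,f), knows(f,c)
round 1: derive path(e) via R2 from knows(e,d), knows(d,f)
round 1: derive path(f) via R2 from knows(f,c), knows(c,c)
round 1: derive path(g) via R2 from knows(g,d), knows(d,f)
round 1: derive path(h) via R2 from knows(h,h), knows(h,h)
round 1: derive path(j) via R2 from knows(j,c), knows(c,c)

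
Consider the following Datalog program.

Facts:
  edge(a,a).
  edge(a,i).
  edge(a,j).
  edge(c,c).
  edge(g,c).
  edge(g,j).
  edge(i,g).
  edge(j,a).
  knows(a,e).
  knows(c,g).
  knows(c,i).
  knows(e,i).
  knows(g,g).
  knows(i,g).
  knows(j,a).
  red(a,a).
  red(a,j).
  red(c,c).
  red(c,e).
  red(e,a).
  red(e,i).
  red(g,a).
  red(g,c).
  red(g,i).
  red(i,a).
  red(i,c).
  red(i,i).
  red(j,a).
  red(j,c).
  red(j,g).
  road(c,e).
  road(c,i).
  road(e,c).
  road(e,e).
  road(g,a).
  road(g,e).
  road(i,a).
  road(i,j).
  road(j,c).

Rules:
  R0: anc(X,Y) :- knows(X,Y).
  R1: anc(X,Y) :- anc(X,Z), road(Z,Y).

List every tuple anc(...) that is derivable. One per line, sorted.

round 1: derive anc(a,e) via R0 from knows(a,e)
round 1: derive anc(c,g) via R0 from knows(c,g)
round 1: derive anc(c,i) via R0 from knows(c,i)
round 1: derive anc(e,i) via R0 from knows(e,i)
round 1: derive anc(g,g) via R0 from knows(g,g)
round 1: derive anc(i,g) via R0 from knows(i,g)
round 1: derive anc(j,a) via R0 from knows(j,a)
round 2: derive anc(a,c) via R1 from anc(a,e), road(e,c)
round 2: derive anc(c,a) via R1 from anc(c,g), road(g,a)
round 2: derive anc(c,e) via R1 from anc(c,g), road(g,e)
round 2: derive anc(c,j) via R1 from anc(c,i), road(i,j)
round 2: derive anc(e,a) via R1 from anc(e,i), road(i,a)
round 2: derive anc(e,j) via R1 from anc(e,i), road(i,j)
round 2: derive anc(g,a) via R1 from anc(g,g), road(g,a)
round 2: derive anc(g,e) via R1 from anc(g,g), road(g,e)
round 2: derive anc(i,a) via R1 from anc(i,g), road(g,a)
round 2: derive anc(i,e) via R1 from anc(i,g), road(g,e)
round 3: derive anc(a,i) via R1 from anc(a,c), road(c,i)
round 3: derive anc(c,c) via R1 from anc(c,e), road(e,c)
round 3: derive anc(e,c) via R1 from anc(e,j), road(j,c)
round 3: derive anc(g,c) via R1 from anc(g,e), road(e,c)
round 3: derive anc(i,c) via R1 from anc(i,e), road(e,c)
round 4: derive anc(a,a) via R1 from anc(a,i), road(i,a)
round 4: derive anc(a,j) via R1 from anc(a,i), road(i,j)
round 4: derive anc(e,e) via R1 from anc(e,c), road(c,e)
round 4: derive anc(g,i) via R1 from anc(g,c), road(c,i)
round 4: derive anc(i,i) via R1 from anc(i,c), road(c,i)
round 5: derive anc(g,j) via R1 from anc(g,i), road(i,j)
round 5: derive anc(i,j) via R1 from anc(i,i), road(i,j)

anc(a,a)
anc(a,c)
anc(a,e)
anc(a,i)
anc(a,j)
anc(c,a)
anc(c,c)
anc(c,e)
anc(c,g)
anc(c,i)
anc(c,j)
anc(e,a)
anc(e,c)
anc(e,e)
anc(e,i)
anc(e,j)
anc(g,a)
anc(g,c)
anc(g,e)
anc(g,g)
anc(g,i)
anc(g,j)
anc(i,a)
anc(i,c)
anc(i,e)
anc(i,g)
anc(i,i)
anc(i,j)
anc(j,a)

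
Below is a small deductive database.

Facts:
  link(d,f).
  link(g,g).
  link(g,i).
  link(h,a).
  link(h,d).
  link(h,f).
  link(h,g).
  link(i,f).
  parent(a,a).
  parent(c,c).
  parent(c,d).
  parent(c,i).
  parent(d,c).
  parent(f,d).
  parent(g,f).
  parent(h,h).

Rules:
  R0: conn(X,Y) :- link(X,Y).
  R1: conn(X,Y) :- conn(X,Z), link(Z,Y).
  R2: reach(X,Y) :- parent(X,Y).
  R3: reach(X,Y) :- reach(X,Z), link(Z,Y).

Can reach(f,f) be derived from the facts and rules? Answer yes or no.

yes

round 1: derive reach(a,a) via R2 from parent(a,a)
round 1: derive reach(c,c) via R2 from parent(c,c)
round 1: derive reach(c,d) via R2 from parent(c,d)
round 1: derive reach(c,i) via R2 from parent(c,i)
round 1: derive reach(d,c) via R2 from parent(d,c)
round 1: derive reach(f,d) via R2 from parent(f,d)
round 1: derive reach(g,f) via R2 from parent(g,f)
round 1: derive reach(h,h) via R2 from parent(h,h)
round 2: derive reach(c,f) via R3 from reach(c,d), link(d,f)
round 2: derive reach(f,f) via R3 from reach(f,d), link(d,f)
round 2: derive reach(h,a) via R3 from reach(h,h), link(h,a)
round 2: derive reach(h,d) via R3 from reach(h,h), link(h,d)
round 2: derive reach(h,f) via R3 from reach(h,h), link(h,f)
round 2: derive reach(h,g) via R3 from reach(h,h), link(h,g)
round 3: derive reach(h,i) via R3 from reach(h,g), link(g,i)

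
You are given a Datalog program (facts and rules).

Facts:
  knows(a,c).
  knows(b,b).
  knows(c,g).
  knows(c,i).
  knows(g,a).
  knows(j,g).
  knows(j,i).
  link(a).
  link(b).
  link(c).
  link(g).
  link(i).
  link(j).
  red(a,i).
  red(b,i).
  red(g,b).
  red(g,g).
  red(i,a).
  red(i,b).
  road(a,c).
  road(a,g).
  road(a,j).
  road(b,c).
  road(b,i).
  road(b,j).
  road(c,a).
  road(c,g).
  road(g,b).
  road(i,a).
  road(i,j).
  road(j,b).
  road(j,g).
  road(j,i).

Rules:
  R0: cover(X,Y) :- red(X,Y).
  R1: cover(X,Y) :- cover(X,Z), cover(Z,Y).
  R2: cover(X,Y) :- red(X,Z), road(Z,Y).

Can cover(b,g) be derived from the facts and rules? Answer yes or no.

yes

round 1: derive cover(a,i) via R0 from red(a,i)
round 1: derive cover(b,i) via R0 from red(b,i)
round 1: derive cover(g,b) via R0 from red(g,b)
round 1: derive cover(g,g) via R0 from red(g,g)
round 1: derive cover(i,a) via R0 from red(i,a)
round 1: derive cover(i,b) via R0 from red(i,b)
round 1: derive cover(a,a) via R2 from red(a,i), road(i,a)
round 1: derive cover(a,j) via R2 from red(a,i), road(i,j)
round 1: derive cover(b,a) via R2 from red(b,i), road(i,a)
round 1: derive cover(b,j) via R2 from red(b,i), road(i,j)
round 1: derive cover(g,c) via R2 from red(g,b), road(b,c)
round 1: derive cover(g,i) via R2 from red(g,b), road(b,i)
round 1: derive cover(g,j) via R2 from red(g,b), road(b,j)
round 1: derive cover(i,c) via R2 from red(i,a), road(a,c)
round 1: derive cover(i,g) via R2 from red(i,a), road(a,g)
round 1: derive cover(i,i) via R2 from red(i,b), road(b,i)
round 1: derive cover(i,j) via R2 from red(i,a), road(a,j)
round 2: derive cover(a,b) via R1 from cover(a,i), cover(i,b)
round 2: derive cover(a,c) via R1 from cover(a,i), cover(i,c)
round 2: derive cover(a,g) via R1 from cover(a,i), cover(i,g)
round 2: derive cover(b,b) via R1 from cover(b,i), cover(i,b)
round 2: derive cover(b,c) via R1 from cover(b,i), cover(i,c)
round 2: derive cover(b,g) via R1 from cover(b,i), cover(i,g)
round 2: derive cover(g,a) via R1 from cover(g,b), cover(b,a)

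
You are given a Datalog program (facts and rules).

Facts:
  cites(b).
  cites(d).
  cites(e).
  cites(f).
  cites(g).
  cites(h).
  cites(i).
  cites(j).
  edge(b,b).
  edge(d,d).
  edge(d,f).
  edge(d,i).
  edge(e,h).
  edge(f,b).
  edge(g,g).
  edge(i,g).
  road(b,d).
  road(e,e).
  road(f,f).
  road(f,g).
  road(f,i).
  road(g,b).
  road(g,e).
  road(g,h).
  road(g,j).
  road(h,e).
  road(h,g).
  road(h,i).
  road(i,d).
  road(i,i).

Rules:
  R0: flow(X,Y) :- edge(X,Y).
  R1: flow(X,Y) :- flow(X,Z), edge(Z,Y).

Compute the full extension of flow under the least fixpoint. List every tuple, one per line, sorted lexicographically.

round 1: derive flow(b,b) via R0 from edge(b,b)
round 1: derive flow(d,d) via R0 from edge(d,d)
round 1: derive flow(d,f) via R0 from edge(d,f)
round 1: derive flow(d,i) via R0 from edge(d,i)
round 1: derive flow(e,h) via R0 from edge(e,h)
round 1: derive flow(f,b) via R0 from edge(f,b)
round 1: derive flow(g,g) via R0 from edge(g,g)
round 1: derive flow(i,g) via R0 from edge(i,g)
round 2: derive flow(d,b) via R1 from flow(d,f), edge(f,b)
round 2: derive flow(d,g) via R1 from flow(d,i), edge(i,g)

flow(b,b)
flow(d,b)
flow(d,d)
flow(d,f)
flow(d,g)
flow(d,i)
flow(e,h)
flow(f,b)
flow(g,g)
flow(i,g)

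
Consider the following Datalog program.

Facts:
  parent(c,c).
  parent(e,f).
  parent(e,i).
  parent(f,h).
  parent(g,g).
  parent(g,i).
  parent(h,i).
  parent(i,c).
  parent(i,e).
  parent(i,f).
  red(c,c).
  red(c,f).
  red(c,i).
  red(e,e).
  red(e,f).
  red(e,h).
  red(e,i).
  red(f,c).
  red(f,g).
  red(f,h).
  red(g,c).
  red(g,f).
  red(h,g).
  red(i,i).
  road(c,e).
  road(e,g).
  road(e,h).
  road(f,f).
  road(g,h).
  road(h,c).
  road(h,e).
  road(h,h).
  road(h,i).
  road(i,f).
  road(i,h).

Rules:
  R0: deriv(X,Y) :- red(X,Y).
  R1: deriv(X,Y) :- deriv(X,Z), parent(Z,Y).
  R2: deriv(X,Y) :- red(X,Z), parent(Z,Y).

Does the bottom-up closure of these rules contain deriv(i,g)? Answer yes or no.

round 1: derive deriv(c,c) via R0 from red(c,c)
round 1: derive deriv(c,f) via R0 from red(c,f)
round 1: derive deriv(c,i) via R0 from red(c,i)
round 1: derive deriv(e,e) via R0 from red(e,e)
round 1: derive deriv(e,f) via R0 from red(e,f)
round 1: derive deriv(e,h) via R0 from red(e,h)
round 1: derive deriv(e,i) via R0 from red(e,i)
round 1: derive deriv(f,c) via R0 from red(f,c)
round 1: derive deriv(f,g) via R0 from red(f,g)
round 1: derive deriv(f,h) via R0 from red(f,h)
round 1: derive deriv(g,c) via R0 from red(g,c)
round 1: derive deriv(g,f) via R0 from red(g,f)
round 1: derive deriv(h,g) via R0 from red(h,g)
round 1: derive deriv(i,i) via R0 from red(i,i)
round 1: derive deriv(c,e) via R2 from red(c,i), parent(i,e)
round 1: derive deriv(c,h) via R2 from red(c,f), parent(f,h)
round 1: derive deriv(e,c) via R2 from red(e,i), parent(i,c)
round 1: derive deriv(f,i) via R2 from red(f,g), parent(g,i)
round 1: derive deriv(g,h) via R2 from red(g,f), parent(f,h)
round 1: derive deriv(h,i) via R2 from red(h,g), parent(g,i)
round 1: derive deriv(i,c) via R2 from red(i,i), parent(i,c)
round 1: derive deriv(i,e) via R2 from red(i,i), parent(i,e)
round 1: derive deriv(i,f) via R2 from red(i,i), parent(i,f)
round 2: derive deriv(f,e) via R1 from deriv(f,i), parent(i,e)
round 2: derive deriv(f,f) via R1 from deriv(f,i), parent(i,f)
round 2: derive deriv(g,i) via R1 from deriv(g,h), parent(h,i)
round 2: derive deriv(h,c) via R1 from deriv(h,i), parent(i,c)
round 2: derive deriv(h,e) via R1 from deriv(h,i), parent(i,e)
round 2: derive deriv(h,f) via R1 from deriv(h,i), parent(i,f)
round 2: derive deriv(i,h) via R1 from deriv(i,f), parent(f,h)
round 3: derive deriv(g,e) via R1 from deriv(g,i), parent(i,e)
round 3: derive deriv(h,h) via R1 from deriv(h,f), parent(f,h)

no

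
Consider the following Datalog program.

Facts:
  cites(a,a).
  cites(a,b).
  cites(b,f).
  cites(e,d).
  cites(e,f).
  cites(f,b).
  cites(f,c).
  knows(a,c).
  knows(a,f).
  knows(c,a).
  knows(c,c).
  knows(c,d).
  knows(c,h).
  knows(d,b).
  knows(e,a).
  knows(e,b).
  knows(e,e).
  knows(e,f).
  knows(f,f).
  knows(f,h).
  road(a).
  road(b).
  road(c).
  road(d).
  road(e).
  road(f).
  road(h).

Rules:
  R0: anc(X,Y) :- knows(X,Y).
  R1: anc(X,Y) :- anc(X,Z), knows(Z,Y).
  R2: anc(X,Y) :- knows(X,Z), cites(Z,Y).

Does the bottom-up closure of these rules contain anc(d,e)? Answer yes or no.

no

round 1: derive anc(a,c) via R0 from knows(a,c)
round 1: derive anc(a,f) via R0 from knows(a,f)
round 1: derive anc(c,a) via R0 from knows(c,a)
round 1: derive anc(c,c) via R0 from knows(c,c)
round 1: derive anc(c,d) via R0 from knows(c,d)
round 1: derive anc(c,h) via R0 from knows(c,h)
round 1: derive anc(d,b) via R0 from knows(d,b)
round 1: derive anc(e,a) via R0 from knows(e,a)
round 1: derive anc(e,b) via R0 from knows(e,b)
round 1: derive anc(e,e) via R0 from knows(e,e)
round 1: derive anc(e,f) via R0 from knows(e,f)
round 1: derive anc(f,f) via R0 from knows(f,f)
round 1: derive anc(f,h) via R0 from knows(f,h)
round 1: derive anc(a,b) via R2 from knows(a,f), cites(f,b)
round 1: derive anc(c,b) via R2 from knows(c,a), cites(a,b)
round 1: derive anc(d,f) via R2 from knows(d,b), cites(b,f)
round 1: derive anc(e,c) via R2 from knows(e,f), cites(f,c)
round 1: derive anc(e,d) via R2 from knows(e,e), cites(e,d)
round 1: derive anc(f,b) via R2 from knows(f,f), cites(f,b)
round 1: derive anc(f,c) via R2 from knows(f,f), cites(f,c)
round 2: derive anc(a,a) via R1 from anc(a,c), knows(c,a)
round 2: derive anc(a,d) via R1 from anc(a,c), knows(c,d)
round 2: derive anc(a,h) via R1 from anc(a,c), knows(c,h)
round 2: derive anc(c,f) via R1 from anc(c,a), knows(a,f)
round 2: derive anc(d,h) via R1 from anc(d,f), knows(f,h)
round 2: derive anc(e,h) via R1 from anc(e,c), knows(c,h)
round 2: derive anc(f,a) via R1 from anc(f,c), knows(c,a)
round 2: derive anc(f,d) via R1 from anc(f,c), knows(c,d)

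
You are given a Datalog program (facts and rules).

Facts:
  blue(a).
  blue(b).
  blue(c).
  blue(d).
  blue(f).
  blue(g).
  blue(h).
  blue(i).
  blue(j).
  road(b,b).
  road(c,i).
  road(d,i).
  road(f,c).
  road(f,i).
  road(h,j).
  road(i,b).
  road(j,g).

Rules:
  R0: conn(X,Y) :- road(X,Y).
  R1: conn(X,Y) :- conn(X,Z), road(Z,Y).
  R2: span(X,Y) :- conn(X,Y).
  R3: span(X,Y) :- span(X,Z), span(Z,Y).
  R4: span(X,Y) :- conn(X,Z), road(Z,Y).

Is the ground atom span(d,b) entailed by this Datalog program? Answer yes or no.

round 1: derive conn(b,b) via R0 from road(b,b)
round 1: derive conn(c,i) via R0 from road(c,i)
round 1: derive conn(d,i) via R0 from road(d,i)
round 1: derive conn(f,c) via R0 from road(f,c)
round 1: derive conn(f,i) via R0 from road(f,i)
round 1: derive conn(h,j) via R0 from road(h,j)
round 1: derive conn(i,b) via R0 from road(i,b)
round 1: derive conn(j,g) via R0 from road(j,g)
round 2: derive conn(c,b) via R1 from conn(c,i), road(i,b)
round 2: derive conn(d,b) via R1 from conn(d,i), road(i,b)
round 2: derive conn(f,b) via R1 from conn(f,i), road(i,b)
round 2: derive conn(h,g) via R1 from conn(h,j), road(j,g)
round 2: derive span(b,b) via R2 from conn(b,b)
round 2: derive span(c,i) via R2 from conn(c,i)
round 2: derive span(d,i) via R2 from conn(d,i)
round 2: derive span(f,c) via R2 from conn(f,c)
round 2: derive span(f,i) via R2 from conn(f,i)
round 2: derive span(h,j) via R2 from conn(h,j)
round 2: derive span(i,b) via R2 from conn(i,b)
round 2: derive span(j,g) via R2 from conn(j,g)
round 2: derive span(c,b) via R4 from conn(c,i), road(i,b)
round 2: derive span(d,b) via R4 from conn(d,i), road(i,b)
round 2: derive span(f,b) via R4 from conn(f,i), road(i,b)
round 2: derive span(h,g) via R4 from conn(h,j), road(j,g)

yes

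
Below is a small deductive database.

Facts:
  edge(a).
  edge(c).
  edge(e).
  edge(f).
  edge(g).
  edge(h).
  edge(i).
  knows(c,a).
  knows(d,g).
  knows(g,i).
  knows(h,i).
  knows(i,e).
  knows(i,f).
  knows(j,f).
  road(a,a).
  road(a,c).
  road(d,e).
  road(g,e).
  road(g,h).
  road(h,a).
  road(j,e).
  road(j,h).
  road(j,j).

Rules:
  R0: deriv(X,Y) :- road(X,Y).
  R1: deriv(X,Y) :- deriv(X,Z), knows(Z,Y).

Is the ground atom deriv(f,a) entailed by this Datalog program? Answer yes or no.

round 1: derive deriv(a,a) via R0 from road(a,a)
round 1: derive deriv(a,c) via R0 from road(a,c)
round 1: derive deriv(d,e) via R0 from road(d,e)
round 1: derive deriv(g,e) via R0 from road(g,e)
round 1: derive deriv(g,h) via R0 from road(g,h)
round 1: derive deriv(h,a) via R0 from road(h,a)
round 1: derive deriv(j,e) via R0 from road(j,e)
round 1: derive deriv(j,h) via R0 from road(j,h)
round 1: derive deriv(j,j) via R0 from road(j,j)
round 2: derive deriv(g,i) via R1 from deriv(g,h), knows(h,i)
round 2: derive deriv(j,f) via R1 from deriv(j,j), knows(j,f)
round 2: derive deriv(j,i) via R1 from deriv(j,h), knows(h,i)
round 3: derive deriv(g,f) via R1 from deriv(g,i), knows(i,f)

no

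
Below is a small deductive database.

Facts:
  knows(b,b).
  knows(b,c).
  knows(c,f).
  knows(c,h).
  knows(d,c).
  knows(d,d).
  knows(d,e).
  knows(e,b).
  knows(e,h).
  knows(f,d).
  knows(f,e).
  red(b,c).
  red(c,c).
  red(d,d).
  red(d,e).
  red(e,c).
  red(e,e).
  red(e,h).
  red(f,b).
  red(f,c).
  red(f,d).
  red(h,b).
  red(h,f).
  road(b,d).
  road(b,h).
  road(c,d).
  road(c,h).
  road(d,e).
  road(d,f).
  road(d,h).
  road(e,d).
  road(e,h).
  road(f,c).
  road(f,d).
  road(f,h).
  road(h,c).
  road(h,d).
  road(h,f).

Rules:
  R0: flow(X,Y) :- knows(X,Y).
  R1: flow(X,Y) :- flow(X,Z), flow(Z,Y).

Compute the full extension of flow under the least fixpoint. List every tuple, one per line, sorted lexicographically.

round 1: derive flow(b,b) via R0 from knows(b,b)
round 1: derive flow(b,c) via R0 from knows(b,c)
round 1: derive flow(c,f) via R0 from knows(c,f)
round 1: derive flow(c,h) via R0 from knows(c,h)
round 1: derive flow(d,c) via R0 from knows(d,c)
round 1: derive flow(d,d) via R0 from knows(d,d)
round 1: derive flow(d,e) via R0 from knows(d,e)
round 1: derive flow(e,b) via R0 from knows(e,b)
round 1: derive flow(e,h) via R0 from knows(e,h)
round 1: derive flow(f,d) via R0 from knows(f,d)
round 1: derive flow(f,e) via R0 from knows(f,e)
round 2: derive flow(b,f) via R1 from flow(b,c), flow(c,f)
round 2: derive flow(b,h) via R1 from flow(b,c), flow(c,h)
round 2: derive flow(c,d) via R1 from flow(c,f), flow(f,d)
round 2: derive flow(c,e) via R1 from flow(c,f), flow(f,e)
round 2: derive flow(d,b) via R1 from flow(d,e), flow(e,b)
round 2: derive flow(d,f) via R1 from flow(d,c), flow(c,f)
round 2: derive flow(d,h) via R1 from flow(d,c), flow(c,h)
round 2: derive flow(e,c) via R1 from flow(e,b), flow(b,c)
round 2: derive flow(f,b) via R1 from flow(f,e), flow(e,b)
round 2: derive flow(f,c) via R1 from flow(f,d), flow(d,c)
round 2: derive flow(f,h) via R1 from flow(f,e), flow(e,h)
round 3: derive flow(b,d) via R1 from flow(b,c), flow(c,d)
round 3: derive flow(b,e) via R1 from flow(b,c), flow(c,e)
round 3: derive flow(c,b) via R1 from flow(c,d), flow(d,b)
round 3: derive flow(c,c) via R1 from flow(c,d), flow(d,c)
round 3: derive flow(e,d) via R1 from flow(e,c), flow(c,d)
round 3: derive flow(e,e) via R1 from flow(e,c), flow(c,e)
round 3: derive flow(e,f) via R1 from flow(e,b), flow(b,f)
round 3: derive flow(f,f) via R1 from flow(f,b), flow(b,f)

flow(b,b)
flow(b,c)
flow(b,d)
flow(b,e)
flow(b,f)
flow(b,h)
flow(c,b)
flow(c,c)
flow(c,d)
flow(c,e)
flow(c,f)
flow(c,h)
flow(d,b)
flow(d,c)
flow(d,d)
flow(d,e)
flow(d,f)
flow(d,h)
flow(e,b)
flow(e,c)
flow(e,d)
flow(e,e)
flow(e,f)
flow(e,h)
flow(f,b)
flow(f,c)
flow(f,d)
flow(f,e)
flow(f,f)
flow(f,h)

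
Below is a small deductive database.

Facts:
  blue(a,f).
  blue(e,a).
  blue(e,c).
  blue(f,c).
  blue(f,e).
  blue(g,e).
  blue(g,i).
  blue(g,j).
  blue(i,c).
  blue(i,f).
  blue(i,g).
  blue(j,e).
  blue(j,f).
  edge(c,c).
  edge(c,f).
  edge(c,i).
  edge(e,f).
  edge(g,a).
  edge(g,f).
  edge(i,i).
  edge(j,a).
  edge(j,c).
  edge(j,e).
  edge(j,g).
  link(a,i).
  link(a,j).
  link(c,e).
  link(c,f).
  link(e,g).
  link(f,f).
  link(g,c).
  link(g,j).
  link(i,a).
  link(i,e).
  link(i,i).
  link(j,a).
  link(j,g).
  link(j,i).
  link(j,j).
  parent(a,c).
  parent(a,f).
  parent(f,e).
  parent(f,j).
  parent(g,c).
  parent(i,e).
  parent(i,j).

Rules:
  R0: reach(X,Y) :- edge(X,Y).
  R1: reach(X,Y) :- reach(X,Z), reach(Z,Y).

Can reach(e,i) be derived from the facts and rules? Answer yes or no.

round 1: derive reach(c,c) via R0 from edge(c,c)
round 1: derive reach(c,f) via R0 from edge(c,f)
round 1: derive reach(c,i) via R0 from edge(c,i)
round 1: derive reach(e,f) via R0 from edge(e,f)
round 1: derive reach(g,a) via R0 from edge(g,a)
round 1: derive reach(g,f) via R0 from edge(g,f)
round 1: derive reach(i,i) via R0 from edge(i,i)
round 1: derive reach(j,a) via R0 from edge(j,a)
round 1: derive reach(j,c) via R0 from edge(j,c)
round 1: derive reach(j,e) via R0 from edge(j,e)
round 1: derive reach(j,g) via R0 from edge(j,g)
round 2: derive reach(j,f) via R1 from reach(j,c), reach(c,f)
round 2: derive reach(j,i) via R1 from reach(j,c), reach(c,i)

no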